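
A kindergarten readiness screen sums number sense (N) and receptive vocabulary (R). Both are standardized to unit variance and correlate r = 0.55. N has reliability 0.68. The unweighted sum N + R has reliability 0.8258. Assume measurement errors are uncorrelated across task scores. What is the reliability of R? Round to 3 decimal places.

0.780

Var(N+R) = 2 + 2·0.55 = 3.100.
True-score variance = ρ_N + ρ_R + 2·0.55, so 0.8258 = (0.68 + ρ_R + 1.10) / 3.100.
ρ_R = 0.8258·3.100 − 0.68 − 1.10 = 0.780.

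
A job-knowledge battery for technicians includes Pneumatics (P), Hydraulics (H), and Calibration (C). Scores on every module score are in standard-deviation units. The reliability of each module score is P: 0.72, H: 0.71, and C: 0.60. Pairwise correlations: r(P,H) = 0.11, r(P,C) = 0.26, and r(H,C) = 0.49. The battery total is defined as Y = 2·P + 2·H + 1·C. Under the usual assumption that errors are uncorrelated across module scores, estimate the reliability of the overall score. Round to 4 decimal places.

Var(Y) = 2² + 2² + 1 + 2·[4·0.11 + 2·0.26 + 2·0.49] = 9 + 3.88 = 12.88.
Under uncorrelated errors the observed covariances equal the true-score covariances, so only the own-variance terms attenuate.
True-score variance = [2²·0.72 + 2²·0.71 + 0.60] + 3.88 = 6.32 + 3.88 = 10.2.
Reliability = 10.2 / 12.88 = 0.7919.

0.7919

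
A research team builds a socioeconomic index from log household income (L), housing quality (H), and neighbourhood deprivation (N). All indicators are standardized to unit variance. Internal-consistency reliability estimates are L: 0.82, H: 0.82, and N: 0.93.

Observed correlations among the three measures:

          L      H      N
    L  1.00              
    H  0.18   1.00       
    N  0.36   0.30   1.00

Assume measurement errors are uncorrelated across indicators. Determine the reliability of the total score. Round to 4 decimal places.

0.9081

Var(L+H+N) = 3 + 2·[0.18 + 0.36 + 0.30] = 3 + 1.68 = 4.68.
Because errors are independent across components, Cov(Tᵢ,Tⱼ) = Cov(Xᵢ,Xⱼ); the off-diagonal part of the true-score variance is the same as above.
True-score variance = [0.82 + 0.82 + 0.93] + 1.68 = 2.57 + 1.68 = 4.25.
Reliability = 4.25 / 4.68 = 0.9081.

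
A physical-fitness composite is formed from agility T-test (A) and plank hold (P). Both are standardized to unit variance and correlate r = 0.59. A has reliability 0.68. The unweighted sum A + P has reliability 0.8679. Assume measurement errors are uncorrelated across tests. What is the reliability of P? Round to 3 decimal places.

Var(A+P) = 2 + 2·0.59 = 3.180.
True-score variance = ρ_A + ρ_P + 2·0.59, so 0.8679 = (0.68 + ρ_P + 1.18) / 3.180.
ρ_P = 0.8679·3.180 − 0.68 − 1.18 = 0.900.

0.900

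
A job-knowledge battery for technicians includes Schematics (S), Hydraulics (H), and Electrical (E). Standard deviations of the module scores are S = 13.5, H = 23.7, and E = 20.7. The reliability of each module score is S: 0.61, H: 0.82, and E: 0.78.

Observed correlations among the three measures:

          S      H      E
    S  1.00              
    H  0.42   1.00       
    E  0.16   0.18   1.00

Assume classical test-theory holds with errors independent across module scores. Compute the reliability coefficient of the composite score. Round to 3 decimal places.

Var(S+H+E) = 13.5² + 23.7² + 20.7² + 2·[13.5·23.7·0.42 + 13.5·20.7·0.16 + 23.7·20.7·0.18] = 1172.43 + 534.794 = 1707.22.
Under uncorrelated errors the observed covariances equal the true-score covariances, so only the own-variance terms attenuate.
True-score variance = [13.5²·0.61 + 23.7²·0.82 + 20.7²·0.78] + 534.794 = 905.98 + 534.794 = 1440.77.
Reliability = 1440.77 / 1707.22 = 0.844.

0.844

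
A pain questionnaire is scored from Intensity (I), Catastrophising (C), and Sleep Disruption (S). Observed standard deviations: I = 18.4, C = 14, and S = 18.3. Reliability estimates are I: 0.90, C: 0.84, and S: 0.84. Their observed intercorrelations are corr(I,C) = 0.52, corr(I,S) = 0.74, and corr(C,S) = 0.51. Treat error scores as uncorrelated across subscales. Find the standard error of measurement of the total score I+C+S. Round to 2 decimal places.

10.90

Var(total) = 869.45 + 1027.57 = 1897.02.
True-score variance = 750.652 + 1027.57 = 1778.23, so reliability = 0.9374.
Error variance = 1897.02 − 1778.23 = 118.798; SEM = √118.798 = 10.90.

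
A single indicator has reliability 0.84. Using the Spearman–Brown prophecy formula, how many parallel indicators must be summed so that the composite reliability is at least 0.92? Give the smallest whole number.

k ≥ ρ*(1−ρ₁)/(ρ₁(1−ρ*)) = 0.92·0.16 / (0.84·0.08) = 2.190.
Smallest integer k = 3.

3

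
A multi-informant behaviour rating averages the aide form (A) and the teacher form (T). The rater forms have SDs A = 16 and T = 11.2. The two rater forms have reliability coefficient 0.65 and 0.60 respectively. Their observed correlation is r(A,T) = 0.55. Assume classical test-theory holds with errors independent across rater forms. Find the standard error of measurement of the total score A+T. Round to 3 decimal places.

11.823

Var(total) = 381.44 + 197.12 = 578.56.
True-score variance = 241.664 + 197.12 = 438.784, so reliability = 0.7584.
Error variance = 578.56 − 438.784 = 139.776; SEM = √139.776 = 11.823.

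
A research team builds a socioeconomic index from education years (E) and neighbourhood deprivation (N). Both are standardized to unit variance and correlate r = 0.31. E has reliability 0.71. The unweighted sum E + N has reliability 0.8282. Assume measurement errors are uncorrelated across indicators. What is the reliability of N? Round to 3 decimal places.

Var(E+N) = 2 + 2·0.31 = 2.620.
True-score variance = ρ_E + ρ_N + 2·0.31, so 0.8282 = (0.71 + ρ_N + 0.62) / 2.620.
ρ_N = 0.8282·2.620 − 0.71 − 0.62 = 0.840.

0.840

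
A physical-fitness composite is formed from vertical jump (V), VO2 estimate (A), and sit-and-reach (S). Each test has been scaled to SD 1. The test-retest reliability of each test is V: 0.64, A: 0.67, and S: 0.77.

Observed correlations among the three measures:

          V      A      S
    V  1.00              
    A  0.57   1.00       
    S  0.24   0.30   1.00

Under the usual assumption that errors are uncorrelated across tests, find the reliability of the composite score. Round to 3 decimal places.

Var(V+A+S) = 3 + 2·[0.57 + 0.24 + 0.30] = 3 + 2.22 = 5.22.
Because errors are independent across components, Cov(Tᵢ,Tⱼ) = Cov(Xᵢ,Xⱼ); the off-diagonal part of the true-score variance is the same as above.
True-score variance = [0.64 + 0.67 + 0.77] + 2.22 = 2.08 + 2.22 = 4.3.
Reliability = 4.3 / 5.22 = 0.824.

0.824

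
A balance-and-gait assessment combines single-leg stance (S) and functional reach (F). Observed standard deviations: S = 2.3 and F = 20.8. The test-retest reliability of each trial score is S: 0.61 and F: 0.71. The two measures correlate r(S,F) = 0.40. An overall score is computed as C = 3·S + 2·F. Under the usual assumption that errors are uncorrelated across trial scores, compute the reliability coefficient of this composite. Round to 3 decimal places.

Var(C) = 3²·2.3² + 2²·20.8² + 2·[6·2.3·20.8·0.40] = 1778.17 + 229.632 = 2007.8.
Under uncorrelated errors the observed covariances equal the true-score covariances, so only the own-variance terms attenuate.
True-score variance = [3²·2.3²·0.61 + 2²·20.8²·0.71] + 229.632 = 1257.74 + 229.632 = 1487.37.
Reliability = 1487.37 / 2007.8 = 0.741.

0.741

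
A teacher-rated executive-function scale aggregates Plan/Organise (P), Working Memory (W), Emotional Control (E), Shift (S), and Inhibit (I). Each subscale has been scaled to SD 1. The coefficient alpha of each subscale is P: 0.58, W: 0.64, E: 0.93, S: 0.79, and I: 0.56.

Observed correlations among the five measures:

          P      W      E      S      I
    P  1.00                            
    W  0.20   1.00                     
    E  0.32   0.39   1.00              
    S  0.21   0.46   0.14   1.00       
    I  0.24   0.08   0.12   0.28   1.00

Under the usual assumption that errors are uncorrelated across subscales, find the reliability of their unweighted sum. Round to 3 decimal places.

Var(P+W+E+S+I) = 5 + 2·[0.20 + 0.32 + 0.21 + 0.24 + 0.39 + 0.46 + 0.08 + 0.14 + 0.12 + 0.28] = 5 + 4.88 = 9.88.
Because errors are independent across components, Cov(Tᵢ,Tⱼ) = Cov(Xᵢ,Xⱼ); the off-diagonal part of the true-score variance is the same as above.
True-score variance = [0.58 + 0.64 + 0.93 + 0.79 + 0.56] + 4.88 = 3.5 + 4.88 = 8.38.
Reliability = 8.38 / 9.88 = 0.848.

0.848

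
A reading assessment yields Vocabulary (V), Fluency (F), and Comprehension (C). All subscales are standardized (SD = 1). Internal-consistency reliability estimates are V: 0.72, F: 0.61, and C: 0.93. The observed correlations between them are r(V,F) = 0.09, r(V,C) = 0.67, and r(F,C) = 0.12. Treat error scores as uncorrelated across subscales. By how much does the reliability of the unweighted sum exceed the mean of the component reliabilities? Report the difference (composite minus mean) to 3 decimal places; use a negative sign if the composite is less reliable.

0.091

Var(sum) = 3 + 1.76 = 4.76; true-score variance = 2.26 + 1.76 = 4.02; composite reliability = 0.8445.
Mean component reliability = 0.7533.
Difference = 0.8445 − 0.7533 = 0.091.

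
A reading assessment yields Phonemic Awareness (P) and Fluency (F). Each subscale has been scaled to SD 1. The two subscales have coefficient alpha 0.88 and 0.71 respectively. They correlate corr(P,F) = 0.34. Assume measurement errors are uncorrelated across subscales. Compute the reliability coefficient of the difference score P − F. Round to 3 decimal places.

0.689

Var(P−F) = 1 + 1 − 2·0.34 = 2 − 0.68 = 1.32.
Because errors are independent across components, Cov(Tᵢ,Tⱼ) = Cov(Xᵢ,Xⱼ); the off-diagonal part of the true-score variance is the same as above.
True-score variance = [0.88 + 0.71] − 0.68 = 1.59 − 0.68 = 0.91.
Reliability = 0.91 / 1.32 = 0.689.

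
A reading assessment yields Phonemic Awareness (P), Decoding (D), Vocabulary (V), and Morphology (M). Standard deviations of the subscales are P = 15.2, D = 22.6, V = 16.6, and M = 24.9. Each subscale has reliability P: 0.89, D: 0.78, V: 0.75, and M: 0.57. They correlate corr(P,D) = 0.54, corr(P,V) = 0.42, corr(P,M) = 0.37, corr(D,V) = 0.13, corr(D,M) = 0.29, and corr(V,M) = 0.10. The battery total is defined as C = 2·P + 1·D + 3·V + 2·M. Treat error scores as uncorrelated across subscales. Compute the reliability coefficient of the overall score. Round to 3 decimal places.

0.827

Var(C) = 2²·15.2² + 22.6² + 3²·16.6² + 2²·24.9² + 2·[2·15.2·22.6·0.54 + 6·15.2·16.6·0.42 + 4·15.2·24.9·0.37 + 3·22.6·16.6·0.13 + 2·22.6·24.9·0.29 + 6·16.6·24.9·0.10] = 6395 + 4575.41 = 10970.4.
With uncorrelated errors the cross-covariances are all true-score covariance, so they carry over unchanged; only the diagonal terms shrink to ρᵢσᵢ².
True-score variance = [2²·15.2²·0.89 + 22.6²·0.78 + 3²·16.6²·0.75 + 2²·24.9²·0.57] + 4575.41 = 4494.55 + 4575.41 = 9069.96.
Reliability = 9069.96 / 10970.4 = 0.827.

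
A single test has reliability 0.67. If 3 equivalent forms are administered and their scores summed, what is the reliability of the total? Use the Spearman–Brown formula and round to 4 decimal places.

0.8590

ρ_k = kρ / (1 + (k−1)ρ) = 3·0.67 / (1 + 2·0.67) = 2.010 / 2.340 = 0.8590.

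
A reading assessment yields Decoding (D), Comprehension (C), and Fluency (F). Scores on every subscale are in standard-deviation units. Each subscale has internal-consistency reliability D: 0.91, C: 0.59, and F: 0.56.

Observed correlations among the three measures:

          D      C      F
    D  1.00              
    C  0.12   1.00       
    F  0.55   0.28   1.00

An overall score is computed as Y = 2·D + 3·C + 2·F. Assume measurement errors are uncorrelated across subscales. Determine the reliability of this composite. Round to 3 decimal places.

Var(Y) = 2² + 3² + 2² + 2·[6·0.12 + 4·0.55 + 6·0.28] = 17 + 9.2 = 26.2.
Because errors are independent across components, Cov(Tᵢ,Tⱼ) = Cov(Xᵢ,Xⱼ); the off-diagonal part of the true-score variance is the same as above.
True-score variance = [2²·0.91 + 3²·0.59 + 2²·0.56] + 9.2 = 11.19 + 9.2 = 20.39.
Reliability = 20.39 / 26.2 = 0.778.

0.778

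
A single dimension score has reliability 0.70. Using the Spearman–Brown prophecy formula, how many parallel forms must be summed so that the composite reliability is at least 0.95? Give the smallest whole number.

9

k ≥ ρ*(1−ρ₁)/(ρ₁(1−ρ*)) = 0.95·0.30 / (0.70·0.05) = 8.143.
Smallest integer k = 9.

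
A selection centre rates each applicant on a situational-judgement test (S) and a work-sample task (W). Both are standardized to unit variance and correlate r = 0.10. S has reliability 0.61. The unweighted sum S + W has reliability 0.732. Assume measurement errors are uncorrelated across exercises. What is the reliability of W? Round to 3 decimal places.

0.800

Var(S+W) = 2 + 2·0.10 = 2.200.
True-score variance = ρ_S + ρ_W + 2·0.10, so 0.732 = (0.61 + ρ_W + 0.20) / 2.200.
ρ_W = 0.732·2.200 − 0.61 − 0.20 = 0.800.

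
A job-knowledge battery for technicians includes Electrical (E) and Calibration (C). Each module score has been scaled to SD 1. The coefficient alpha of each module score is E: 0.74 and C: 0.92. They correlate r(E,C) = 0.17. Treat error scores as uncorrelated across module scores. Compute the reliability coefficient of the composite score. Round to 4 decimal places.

0.8547

Var(E+C) = 2 + 2·[0.17] = 2 + 0.34 = 2.34.
Because errors are independent across components, Cov(Tᵢ,Tⱼ) = Cov(Xᵢ,Xⱼ); the off-diagonal part of the true-score variance is the same as above.
True-score variance = [0.74 + 0.92] + 0.34 = 1.66 + 0.34 = 2.
Reliability = 2 / 2.34 = 0.8547.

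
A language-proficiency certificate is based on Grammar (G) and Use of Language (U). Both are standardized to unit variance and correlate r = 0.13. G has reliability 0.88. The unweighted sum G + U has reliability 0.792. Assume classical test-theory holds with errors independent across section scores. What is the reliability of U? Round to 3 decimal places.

0.650

Var(G+U) = 2 + 2·0.13 = 2.260.
True-score variance = ρ_G + ρ_U + 2·0.13, so 0.792 = (0.88 + ρ_U + 0.26) / 2.260.
ρ_U = 0.792·2.260 − 0.88 − 0.26 = 0.650.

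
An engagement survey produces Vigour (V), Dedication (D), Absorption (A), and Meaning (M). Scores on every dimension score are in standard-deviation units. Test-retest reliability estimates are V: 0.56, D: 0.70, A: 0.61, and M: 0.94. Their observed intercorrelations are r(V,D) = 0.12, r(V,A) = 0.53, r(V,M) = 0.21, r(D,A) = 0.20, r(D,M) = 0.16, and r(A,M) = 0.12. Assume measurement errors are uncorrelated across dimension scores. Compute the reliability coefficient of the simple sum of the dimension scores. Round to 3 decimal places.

0.822

Var(V+D+A+M) = 4 + 2·[0.12 + 0.53 + 0.21 + 0.20 + 0.16 + 0.12] = 4 + 2.68 = 6.68.
With uncorrelated errors the cross-covariances are all true-score covariance, so they carry over unchanged; only the diagonal terms shrink to ρᵢσᵢ².
True-score variance = [0.56 + 0.70 + 0.61 + 0.94] + 2.68 = 2.81 + 2.68 = 5.49.
Reliability = 5.49 / 6.68 = 0.822.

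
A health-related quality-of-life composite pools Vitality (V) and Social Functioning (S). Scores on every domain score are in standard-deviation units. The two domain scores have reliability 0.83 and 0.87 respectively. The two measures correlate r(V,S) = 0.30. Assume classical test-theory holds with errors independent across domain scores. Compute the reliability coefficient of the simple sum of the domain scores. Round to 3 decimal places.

Var(V+S) = 2 + 2·[0.30] = 2 + 0.6 = 2.6.
With uncorrelated errors the cross-covariances are all true-score covariance, so they carry over unchanged; only the diagonal terms shrink to ρᵢσᵢ².
True-score variance = [0.83 + 0.87] + 0.6 = 1.7 + 0.6 = 2.3.
Reliability = 2.3 / 2.6 = 0.885.

0.885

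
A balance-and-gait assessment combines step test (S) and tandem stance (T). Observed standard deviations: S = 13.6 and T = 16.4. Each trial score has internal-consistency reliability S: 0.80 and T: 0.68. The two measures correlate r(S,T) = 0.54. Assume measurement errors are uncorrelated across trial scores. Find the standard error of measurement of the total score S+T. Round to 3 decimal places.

Var(total) = 453.92 + 240.883 = 694.803.
True-score variance = 330.861 + 240.883 = 571.744, so reliability = 0.8229.
Error variance = 694.803 − 571.744 = 123.059; SEM = √123.059 = 11.093.

11.093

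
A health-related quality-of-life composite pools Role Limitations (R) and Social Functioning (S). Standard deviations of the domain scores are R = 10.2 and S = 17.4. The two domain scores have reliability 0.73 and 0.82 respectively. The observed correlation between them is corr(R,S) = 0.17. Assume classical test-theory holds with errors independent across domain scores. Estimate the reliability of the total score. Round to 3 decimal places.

Var(R+S) = 10.2² + 17.4² + 2·[10.2·17.4·0.17] = 406.8 + 60.3432 = 467.143.
With uncorrelated errors the cross-covariances are all true-score covariance, so they carry over unchanged; only the diagonal terms shrink to ρᵢσᵢ².
True-score variance = [10.2²·0.73 + 17.4²·0.82] + 60.3432 = 324.212 + 60.3432 = 384.556.
Reliability = 384.556 / 467.143 = 0.823.

0.823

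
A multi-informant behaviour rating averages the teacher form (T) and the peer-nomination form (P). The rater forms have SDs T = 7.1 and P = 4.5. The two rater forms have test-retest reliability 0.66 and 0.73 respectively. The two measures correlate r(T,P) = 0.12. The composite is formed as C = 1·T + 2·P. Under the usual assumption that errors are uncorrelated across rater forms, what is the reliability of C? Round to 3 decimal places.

Var(C) = 7.1² + 2²·4.5² + 2·[2·7.1·4.5·0.12] = 131.41 + 15.336 = 146.746.
Because errors are independent across components, Cov(Tᵢ,Tⱼ) = Cov(Xᵢ,Xⱼ); the off-diagonal part of the true-score variance is the same as above.
True-score variance = [7.1²·0.66 + 2²·4.5²·0.73] + 15.336 = 92.4006 + 15.336 = 107.737.
Reliability = 107.737 / 146.746 = 0.734.

0.734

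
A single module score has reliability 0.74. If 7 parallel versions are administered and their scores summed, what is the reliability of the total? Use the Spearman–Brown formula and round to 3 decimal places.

0.952

ρ_k = kρ / (1 + (k−1)ρ) = 7·0.74 / (1 + 6·0.74) = 5.180 / 5.440 = 0.952.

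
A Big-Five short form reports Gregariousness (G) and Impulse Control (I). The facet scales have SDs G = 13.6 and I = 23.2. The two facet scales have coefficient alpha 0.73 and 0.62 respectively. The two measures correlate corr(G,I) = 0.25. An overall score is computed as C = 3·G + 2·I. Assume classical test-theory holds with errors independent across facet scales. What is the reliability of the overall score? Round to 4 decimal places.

Var(C) = 3²·13.6² + 2²·23.2² + 2·[6·13.6·23.2·0.25] = 3817.6 + 946.56 = 4764.16.
Because errors are independent across components, Cov(Tᵢ,Tⱼ) = Cov(Xᵢ,Xⱼ); the off-diagonal part of the true-score variance is the same as above.
True-score variance = [3²·13.6²·0.73 + 2²·23.2²·0.62] + 946.56 = 2550.02 + 946.56 = 3496.58.
Reliability = 3496.58 / 4764.16 = 0.7339.

0.7339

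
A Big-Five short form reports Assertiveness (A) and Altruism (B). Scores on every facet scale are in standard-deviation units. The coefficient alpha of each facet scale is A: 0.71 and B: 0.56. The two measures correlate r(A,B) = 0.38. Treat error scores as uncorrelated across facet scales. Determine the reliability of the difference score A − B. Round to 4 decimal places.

0.4113

Var(A−B) = 1 + 1 − 2·0.38 = 2 − 0.76 = 1.24.
With uncorrelated errors the cross-covariances are all true-score covariance, so they carry over unchanged; only the diagonal terms shrink to ρᵢσᵢ².
True-score variance = [0.71 + 0.56] − 0.76 = 1.27 − 0.76 = 0.51.
Reliability = 0.51 / 1.24 = 0.4113.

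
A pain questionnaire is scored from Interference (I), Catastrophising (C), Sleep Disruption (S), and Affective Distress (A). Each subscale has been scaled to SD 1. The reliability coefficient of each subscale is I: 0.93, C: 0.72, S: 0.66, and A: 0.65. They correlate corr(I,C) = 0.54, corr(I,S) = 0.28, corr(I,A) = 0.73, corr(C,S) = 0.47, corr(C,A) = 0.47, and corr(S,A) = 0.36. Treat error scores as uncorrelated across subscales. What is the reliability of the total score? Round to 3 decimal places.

Var(I+C+S+A) = 4 + 2·[0.54 + 0.28 + 0.73 + 0.47 + 0.47 + 0.36] = 4 + 5.7 = 9.7.
Because errors are independent across components, Cov(Tᵢ,Tⱼ) = Cov(Xᵢ,Xⱼ); the off-diagonal part of the true-score variance is the same as above.
True-score variance = [0.93 + 0.72 + 0.66 + 0.65] + 5.7 = 2.96 + 5.7 = 8.66.
Reliability = 8.66 / 9.7 = 0.893.

0.893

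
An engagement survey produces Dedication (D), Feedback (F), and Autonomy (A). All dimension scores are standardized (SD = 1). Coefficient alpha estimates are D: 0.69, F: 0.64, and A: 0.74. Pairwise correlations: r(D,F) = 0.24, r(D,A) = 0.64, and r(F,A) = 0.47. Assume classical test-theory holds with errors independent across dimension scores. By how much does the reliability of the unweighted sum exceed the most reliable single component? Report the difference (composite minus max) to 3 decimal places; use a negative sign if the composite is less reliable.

0.097

Var(sum) = 3 + 2.7 = 5.7; true-score variance = 2.07 + 2.7 = 4.77; composite reliability = 0.8368.
Max component reliability = 0.7400.
Difference = 0.8368 − 0.7400 = 0.097.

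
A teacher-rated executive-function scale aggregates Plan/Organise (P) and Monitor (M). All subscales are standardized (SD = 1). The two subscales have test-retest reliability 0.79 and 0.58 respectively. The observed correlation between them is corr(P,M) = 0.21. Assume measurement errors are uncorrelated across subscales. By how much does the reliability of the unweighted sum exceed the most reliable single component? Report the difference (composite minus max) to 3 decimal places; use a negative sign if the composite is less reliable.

-0.050

Var(sum) = 2 + 0.42 = 2.42; true-score variance = 1.37 + 0.42 = 1.79; composite reliability = 0.7397.
Max component reliability = 0.7900.
Difference = 0.7397 − 0.7900 = -0.050.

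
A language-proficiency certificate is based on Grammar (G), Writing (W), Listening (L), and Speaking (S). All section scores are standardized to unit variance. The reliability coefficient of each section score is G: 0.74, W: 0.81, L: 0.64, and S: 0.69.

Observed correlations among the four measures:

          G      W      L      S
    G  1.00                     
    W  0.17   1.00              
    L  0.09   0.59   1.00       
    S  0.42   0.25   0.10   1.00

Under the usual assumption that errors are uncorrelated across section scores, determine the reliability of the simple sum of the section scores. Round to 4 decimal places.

Var(G+W+L+S) = 4 + 2·[0.17 + 0.09 + 0.42 + 0.59 + 0.25 + 0.10] = 4 + 3.24 = 7.24.
Under uncorrelated errors the observed covariances equal the true-score covariances, so only the own-variance terms attenuate.
True-score variance = [0.74 + 0.81 + 0.64 + 0.69] + 3.24 = 2.88 + 3.24 = 6.12.
Reliability = 6.12 / 7.24 = 0.8453.

0.8453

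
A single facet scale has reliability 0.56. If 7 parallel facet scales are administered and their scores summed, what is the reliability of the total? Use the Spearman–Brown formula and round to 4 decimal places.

ρ_k = kρ / (1 + (k−1)ρ) = 7·0.56 / (1 + 6·0.56) = 3.920 / 4.360 = 0.8991.

0.8991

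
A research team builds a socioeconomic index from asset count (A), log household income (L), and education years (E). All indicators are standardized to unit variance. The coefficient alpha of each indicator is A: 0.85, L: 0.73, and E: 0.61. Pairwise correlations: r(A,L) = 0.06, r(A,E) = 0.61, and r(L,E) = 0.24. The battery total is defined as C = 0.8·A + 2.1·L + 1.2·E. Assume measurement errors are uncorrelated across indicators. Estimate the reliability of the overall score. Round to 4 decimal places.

Var(C) = 0.8² + 2.1² + 1.2² + 2·[1.68·0.06 + 0.96·0.61 + 2.52·0.24] = 6.49 + 2.5824 = 9.0724.
Because errors are independent across components, Cov(Tᵢ,Tⱼ) = Cov(Xᵢ,Xⱼ); the off-diagonal part of the true-score variance is the same as above.
True-score variance = [0.8²·0.85 + 2.1²·0.73 + 1.2²·0.61] + 2.5824 = 4.6417 + 2.5824 = 7.2241.
Reliability = 7.2241 / 9.0724 = 0.7963.

0.7963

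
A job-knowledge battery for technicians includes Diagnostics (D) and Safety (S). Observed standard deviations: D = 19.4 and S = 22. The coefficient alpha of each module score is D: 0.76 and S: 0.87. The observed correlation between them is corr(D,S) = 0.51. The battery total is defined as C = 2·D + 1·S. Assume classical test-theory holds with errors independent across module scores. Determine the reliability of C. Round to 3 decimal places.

0.852

Var(C) = 2²·19.4² + 22² + 2·[2·19.4·22·0.51] = 1989.44 + 870.672 = 2860.11.
Under uncorrelated errors the observed covariances equal the true-score covariances, so only the own-variance terms attenuate.
True-score variance = [2²·19.4²·0.76 + 22²·0.87] + 870.672 = 1565.21 + 870.672 = 2435.89.
Reliability = 2435.89 / 2860.11 = 0.852.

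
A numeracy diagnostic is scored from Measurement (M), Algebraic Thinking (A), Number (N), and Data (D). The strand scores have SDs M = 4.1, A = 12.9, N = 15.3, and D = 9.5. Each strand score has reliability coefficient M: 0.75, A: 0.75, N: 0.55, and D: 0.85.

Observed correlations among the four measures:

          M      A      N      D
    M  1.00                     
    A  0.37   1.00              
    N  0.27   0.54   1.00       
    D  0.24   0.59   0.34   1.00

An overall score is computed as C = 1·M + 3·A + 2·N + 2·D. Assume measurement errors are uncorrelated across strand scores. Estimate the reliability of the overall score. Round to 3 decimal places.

0.847

Var(C) = 4.1² + 3²·12.9² + 2²·15.3² + 2²·9.5² + 2·[3·4.1·12.9·0.37 + 2·4.1·15.3·0.27 + 2·4.1·9.5·0.24 + 6·12.9·15.3·0.54 + 6·12.9·9.5·0.59 + 4·15.3·9.5·0.34] = 2811.86 + 2764.52 = 5576.38.
With uncorrelated errors the cross-covariances are all true-score covariance, so they carry over unchanged; only the diagonal terms shrink to ρᵢσᵢ².
True-score variance = [4.1²·0.75 + 3²·12.9²·0.75 + 2²·15.3²·0.55 + 2²·9.5²·0.85] + 2764.52 = 1957.72 + 2764.52 = 4722.24.
Reliability = 4722.24 / 5576.38 = 0.847.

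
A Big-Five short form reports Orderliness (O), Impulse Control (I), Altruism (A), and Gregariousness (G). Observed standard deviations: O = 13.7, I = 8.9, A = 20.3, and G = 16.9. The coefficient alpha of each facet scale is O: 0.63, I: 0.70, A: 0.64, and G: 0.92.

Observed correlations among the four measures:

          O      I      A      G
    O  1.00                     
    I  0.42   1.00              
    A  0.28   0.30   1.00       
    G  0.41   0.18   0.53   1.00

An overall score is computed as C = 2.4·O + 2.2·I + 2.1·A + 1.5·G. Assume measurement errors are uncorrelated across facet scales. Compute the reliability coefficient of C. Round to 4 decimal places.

0.8427

Var(C) = 2.4²·13.7² + 2.2²·8.9² + 2.1²·20.3² + 1.5²·16.9² + 2·[5.28·13.7·8.9·0.42 + 5.04·13.7·20.3·0.28 + 3.6·13.7·16.9·0.41 + 4.62·8.9·20.3·0.30 + 3.3·8.9·16.9·0.18 + 3.15·20.3·16.9·0.53] = 3924.41 + 3834.21 = 7758.62.
With uncorrelated errors the cross-covariances are all true-score covariance, so they carry over unchanged; only the diagonal terms shrink to ρᵢσᵢ².
True-score variance = [2.4²·13.7²·0.63 + 2.2²·8.9²·0.70 + 2.1²·20.3²·0.64 + 1.5²·16.9²·0.92] + 3834.21 = 2703.75 + 3834.21 = 6537.96.
Reliability = 6537.96 / 7758.62 = 0.8427.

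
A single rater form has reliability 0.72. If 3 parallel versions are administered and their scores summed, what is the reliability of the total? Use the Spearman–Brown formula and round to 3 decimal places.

0.885

ρ_k = kρ / (1 + (k−1)ρ) = 3·0.72 / (1 + 2·0.72) = 2.160 / 2.440 = 0.885.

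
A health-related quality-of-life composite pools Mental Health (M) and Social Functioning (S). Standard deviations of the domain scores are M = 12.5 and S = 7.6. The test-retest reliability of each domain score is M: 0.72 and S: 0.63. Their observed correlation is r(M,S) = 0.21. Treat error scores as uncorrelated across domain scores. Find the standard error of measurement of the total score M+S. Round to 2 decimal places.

8.07

Var(total) = 214.01 + 39.9 = 253.91.
True-score variance = 148.889 + 39.9 = 188.789, so reliability = 0.7435.
Error variance = 253.91 − 188.789 = 65.1212; SEM = √65.1212 = 8.07.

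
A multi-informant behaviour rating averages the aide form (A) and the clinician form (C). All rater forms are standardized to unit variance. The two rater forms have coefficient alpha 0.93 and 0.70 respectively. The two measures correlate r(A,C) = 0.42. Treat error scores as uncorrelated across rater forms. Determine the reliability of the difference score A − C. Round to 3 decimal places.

Var(A−C) = 1 + 1 − 2·0.42 = 2 − 0.84 = 1.16.
With uncorrelated errors the cross-covariances are all true-score covariance, so they carry over unchanged; only the diagonal terms shrink to ρᵢσᵢ².
True-score variance = [0.93 + 0.70] − 0.84 = 1.63 − 0.84 = 0.79.
Reliability = 0.79 / 1.16 = 0.681.

0.681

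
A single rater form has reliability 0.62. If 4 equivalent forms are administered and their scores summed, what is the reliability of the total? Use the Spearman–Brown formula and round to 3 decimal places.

ρ_k = kρ / (1 + (k−1)ρ) = 4·0.62 / (1 + 3·0.62) = 2.480 / 2.860 = 0.867.

0.867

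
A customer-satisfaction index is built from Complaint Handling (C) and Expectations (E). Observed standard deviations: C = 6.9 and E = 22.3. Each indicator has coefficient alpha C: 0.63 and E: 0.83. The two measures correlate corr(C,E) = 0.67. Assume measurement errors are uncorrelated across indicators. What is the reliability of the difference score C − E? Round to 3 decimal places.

0.698

Var(C−E) = 6.9² + 22.3² − 2·6.9·22.3·0.67 = 544.9 − 206.186 = 338.714.
Under uncorrelated errors the observed covariances equal the true-score covariances, so only the own-variance terms attenuate.
True-score variance = [6.9²·0.63 + 22.3²·0.83] − 206.186 = 442.745 − 206.186 = 236.559.
Reliability = 236.559 / 338.714 = 0.698.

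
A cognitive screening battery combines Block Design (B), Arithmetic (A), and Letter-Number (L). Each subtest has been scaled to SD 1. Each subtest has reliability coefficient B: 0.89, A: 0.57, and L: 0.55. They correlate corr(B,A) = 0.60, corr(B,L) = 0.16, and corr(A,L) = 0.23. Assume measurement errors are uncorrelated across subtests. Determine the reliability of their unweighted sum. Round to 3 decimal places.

0.801

Var(B+A+L) = 3 + 2·[0.60 + 0.16 + 0.23] = 3 + 1.98 = 4.98.
Under uncorrelated errors the observed covariances equal the true-score covariances, so only the own-variance terms attenuate.
True-score variance = [0.89 + 0.57 + 0.55] + 1.98 = 2.01 + 1.98 = 3.99.
Reliability = 3.99 / 4.98 = 0.801.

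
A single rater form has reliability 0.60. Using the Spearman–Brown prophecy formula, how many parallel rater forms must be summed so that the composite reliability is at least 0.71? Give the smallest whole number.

2

k ≥ ρ*(1−ρ₁)/(ρ₁(1−ρ*)) = 0.71·0.40 / (0.60·0.29) = 1.632.
Smallest integer k = 2.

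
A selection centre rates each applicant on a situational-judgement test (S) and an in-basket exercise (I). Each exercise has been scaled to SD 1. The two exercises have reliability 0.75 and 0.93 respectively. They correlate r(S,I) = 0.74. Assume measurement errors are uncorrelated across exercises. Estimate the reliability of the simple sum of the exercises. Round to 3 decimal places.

Var(S+I) = 2 + 2·[0.74] = 2 + 1.48 = 3.48.
Because errors are independent across components, Cov(Tᵢ,Tⱼ) = Cov(Xᵢ,Xⱼ); the off-diagonal part of the true-score variance is the same as above.
True-score variance = [0.75 + 0.93] + 1.48 = 1.68 + 1.48 = 3.16.
Reliability = 3.16 / 3.48 = 0.908.

0.908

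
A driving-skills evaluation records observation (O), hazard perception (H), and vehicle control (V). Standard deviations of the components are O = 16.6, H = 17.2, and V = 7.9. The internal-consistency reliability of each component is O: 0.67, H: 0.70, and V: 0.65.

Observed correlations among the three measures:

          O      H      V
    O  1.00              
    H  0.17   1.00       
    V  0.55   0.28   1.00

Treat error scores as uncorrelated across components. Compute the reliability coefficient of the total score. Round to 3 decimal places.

0.788

Var(O+H+V) = 16.6² + 17.2² + 7.9² + 2·[16.6·17.2·0.17 + 16.6·7.9·0.55 + 17.2·7.9·0.28] = 633.81 + 317.424 = 951.234.
With uncorrelated errors the cross-covariances are all true-score covariance, so they carry over unchanged; only the diagonal terms shrink to ρᵢσᵢ².
True-score variance = [16.6²·0.67 + 17.2²·0.70 + 7.9²·0.65] + 317.424 = 432.28 + 317.424 = 749.703.
Reliability = 749.703 / 951.234 = 0.788.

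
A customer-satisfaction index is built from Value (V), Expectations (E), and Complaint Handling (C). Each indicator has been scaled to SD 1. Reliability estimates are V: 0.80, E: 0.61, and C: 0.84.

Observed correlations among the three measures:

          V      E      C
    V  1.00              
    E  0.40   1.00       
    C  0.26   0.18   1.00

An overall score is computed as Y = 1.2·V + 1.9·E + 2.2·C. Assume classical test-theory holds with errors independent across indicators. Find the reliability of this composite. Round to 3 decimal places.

0.831

Var(Y) = 1.2² + 1.9² + 2.2² + 2·[2.28·0.40 + 2.64·0.26 + 4.18·0.18] = 9.89 + 4.7016 = 14.5916.
Because errors are independent across components, Cov(Tᵢ,Tⱼ) = Cov(Xᵢ,Xⱼ); the off-diagonal part of the true-score variance is the same as above.
True-score variance = [1.2²·0.80 + 1.9²·0.61 + 2.2²·0.84] + 4.7016 = 7.4197 + 4.7016 = 12.1213.
Reliability = 12.1213 / 14.5916 = 0.831.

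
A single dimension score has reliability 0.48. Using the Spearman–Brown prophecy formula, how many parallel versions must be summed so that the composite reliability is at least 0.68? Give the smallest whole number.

k ≥ ρ*(1−ρ₁)/(ρ₁(1−ρ*)) = 0.68·0.52 / (0.48·0.32) = 2.302.
Smallest integer k = 3.

3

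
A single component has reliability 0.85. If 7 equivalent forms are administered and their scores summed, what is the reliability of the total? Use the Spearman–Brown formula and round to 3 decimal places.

0.975

ρ_k = kρ / (1 + (k−1)ρ) = 7·0.85 / (1 + 6·0.85) = 5.950 / 6.100 = 0.975.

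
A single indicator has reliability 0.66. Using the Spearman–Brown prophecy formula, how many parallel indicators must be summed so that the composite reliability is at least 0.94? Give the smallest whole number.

k ≥ ρ*(1−ρ₁)/(ρ₁(1−ρ*)) = 0.94·0.34 / (0.66·0.06) = 8.071.
Smallest integer k = 9.

9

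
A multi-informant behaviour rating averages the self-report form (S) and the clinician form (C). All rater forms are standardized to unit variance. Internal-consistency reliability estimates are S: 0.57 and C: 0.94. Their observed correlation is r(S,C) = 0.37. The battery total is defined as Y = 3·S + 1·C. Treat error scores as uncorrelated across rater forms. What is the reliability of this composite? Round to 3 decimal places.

0.678

Var(Y) = 3² + 1 + 2·[3·0.37] = 10 + 2.22 = 12.22.
Under uncorrelated errors the observed covariances equal the true-score covariances, so only the own-variance terms attenuate.
True-score variance = [3²·0.57 + 0.94] + 2.22 = 6.07 + 2.22 = 8.29.
Reliability = 8.29 / 12.22 = 0.678.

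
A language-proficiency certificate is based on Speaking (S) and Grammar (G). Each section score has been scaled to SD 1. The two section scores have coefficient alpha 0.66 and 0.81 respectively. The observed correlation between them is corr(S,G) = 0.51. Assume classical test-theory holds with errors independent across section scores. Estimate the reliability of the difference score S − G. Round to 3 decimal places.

0.459

Var(S−G) = 1 + 1 − 2·0.51 = 2 − 1.02 = 0.98.
Because errors are independent across components, Cov(Tᵢ,Tⱼ) = Cov(Xᵢ,Xⱼ); the off-diagonal part of the true-score variance is the same as above.
True-score variance = [0.66 + 0.81] − 1.02 = 1.47 − 1.02 = 0.45.
Reliability = 0.45 / 0.98 = 0.459.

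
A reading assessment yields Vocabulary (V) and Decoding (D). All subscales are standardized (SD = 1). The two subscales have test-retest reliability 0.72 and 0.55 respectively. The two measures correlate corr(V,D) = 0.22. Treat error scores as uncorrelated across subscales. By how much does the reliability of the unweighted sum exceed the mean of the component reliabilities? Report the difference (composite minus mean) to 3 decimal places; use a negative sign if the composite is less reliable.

Var(sum) = 2 + 0.44 = 2.44; true-score variance = 1.27 + 0.44 = 1.71; composite reliability = 0.7008.
Mean component reliability = 0.6350.
Difference = 0.7008 − 0.6350 = 0.066.

0.066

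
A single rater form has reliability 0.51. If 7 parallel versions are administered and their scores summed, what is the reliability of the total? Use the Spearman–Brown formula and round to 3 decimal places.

0.879

ρ_k = kρ / (1 + (k−1)ρ) = 7·0.51 / (1 + 6·0.51) = 3.570 / 4.060 = 0.879.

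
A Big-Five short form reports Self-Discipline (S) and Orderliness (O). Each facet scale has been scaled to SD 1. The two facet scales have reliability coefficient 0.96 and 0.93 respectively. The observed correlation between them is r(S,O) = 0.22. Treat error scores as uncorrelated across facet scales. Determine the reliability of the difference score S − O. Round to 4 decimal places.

0.9295

Var(S−O) = 1 + 1 − 2·0.22 = 2 − 0.44 = 1.56.
Under uncorrelated errors the observed covariances equal the true-score covariances, so only the own-variance terms attenuate.
True-score variance = [0.96 + 0.93] − 0.44 = 1.89 − 0.44 = 1.45.
Reliability = 1.45 / 1.56 = 0.9295.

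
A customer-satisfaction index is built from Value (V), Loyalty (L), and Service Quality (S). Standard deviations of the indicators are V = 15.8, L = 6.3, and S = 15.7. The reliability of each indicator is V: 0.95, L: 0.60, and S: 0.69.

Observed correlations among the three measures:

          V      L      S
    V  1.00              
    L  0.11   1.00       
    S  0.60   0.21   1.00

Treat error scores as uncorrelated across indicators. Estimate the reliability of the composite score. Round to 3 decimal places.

0.883

Var(V+L+S) = 15.8² + 6.3² + 15.7² + 2·[15.8·6.3·0.11 + 15.8·15.7·0.60 + 6.3·15.7·0.21] = 535.82 + 361.113 = 896.933.
With uncorrelated errors the cross-covariances are all true-score covariance, so they carry over unchanged; only the diagonal terms shrink to ρᵢσᵢ².
True-score variance = [15.8²·0.95 + 6.3²·0.60 + 15.7²·0.69] + 361.113 = 431.05 + 361.113 = 792.163.
Reliability = 792.163 / 896.933 = 0.883.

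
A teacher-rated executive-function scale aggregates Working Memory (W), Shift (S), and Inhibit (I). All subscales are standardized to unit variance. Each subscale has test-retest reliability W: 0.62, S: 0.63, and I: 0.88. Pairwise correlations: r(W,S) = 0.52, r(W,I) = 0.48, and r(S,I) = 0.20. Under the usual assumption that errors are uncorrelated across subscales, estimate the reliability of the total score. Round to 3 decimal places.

Var(W+S+I) = 3 + 2·[0.52 + 0.48 + 0.20] = 3 + 2.4 = 5.4.
Under uncorrelated errors the observed covariances equal the true-score covariances, so only the own-variance terms attenuate.
True-score variance = [0.62 + 0.63 + 0.88] + 2.4 = 2.13 + 2.4 = 4.53.
Reliability = 4.53 / 5.4 = 0.839.

0.839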